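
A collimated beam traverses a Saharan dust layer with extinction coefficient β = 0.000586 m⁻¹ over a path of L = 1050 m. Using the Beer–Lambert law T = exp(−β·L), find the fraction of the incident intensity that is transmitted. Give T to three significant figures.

0.540

τ = β·L = 0.000586 × 1050 = 0.6153.
T = exp(−0.6153) = 0.5405.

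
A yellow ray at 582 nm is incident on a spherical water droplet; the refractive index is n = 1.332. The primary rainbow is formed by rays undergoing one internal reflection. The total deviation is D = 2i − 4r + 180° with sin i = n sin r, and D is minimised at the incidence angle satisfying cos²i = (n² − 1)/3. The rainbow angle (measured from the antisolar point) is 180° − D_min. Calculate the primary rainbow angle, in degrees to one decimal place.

42.2°

cos²i = (1.77422 − 1)/3 = 0.25807; i = arccos(0.50801) = 59.469°.
sin r = sin 59.469°/1.332 = 0.64666; r = 40.290°.
D_min = 2·59.469° − 4·40.290° + 180° = 137.776°.
Rainbow angle = 180° − D_min = 42.224°.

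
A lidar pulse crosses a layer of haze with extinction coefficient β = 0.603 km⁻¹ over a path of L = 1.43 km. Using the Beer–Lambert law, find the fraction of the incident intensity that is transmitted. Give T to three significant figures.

0.422

τ = β·L = 0.603 × 1.43 = 0.8623.
T = exp(−0.8623) = 0.4222.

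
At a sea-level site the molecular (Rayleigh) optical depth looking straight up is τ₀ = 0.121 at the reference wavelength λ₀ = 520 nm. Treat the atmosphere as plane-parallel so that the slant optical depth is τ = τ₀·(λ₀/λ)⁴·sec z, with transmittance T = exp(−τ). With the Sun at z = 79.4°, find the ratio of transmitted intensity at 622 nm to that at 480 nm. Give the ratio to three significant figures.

Airmass: sec 79.4° = 5.4362.
τ(622 nm) = 0.121 × (520/622)⁴ × 5.4362 = 0.121 × 0.4885 × 5.4362 = 0.3213.
τ(480 nm) = 0.121 × (520/480)⁴ × 5.4362 = 0.121 × 1.3774 × 5.4362 = 0.9060.
T(622)/T(480) = exp(τ_B − τ_A) = exp(0.5847) = 1.7944.

1.79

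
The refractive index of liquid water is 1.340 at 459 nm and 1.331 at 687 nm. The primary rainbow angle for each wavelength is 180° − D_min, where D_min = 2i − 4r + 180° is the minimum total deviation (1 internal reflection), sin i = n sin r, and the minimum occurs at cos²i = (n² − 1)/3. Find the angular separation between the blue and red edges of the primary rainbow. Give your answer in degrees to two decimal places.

At 459 nm (n = 1.340): cos²i = 0.26520 → i = 59.004°, r = 39.770°, D_min = 138.929°, rainbow angle = 41.071°.
At 687 nm (n = 1.331): cos²i = 0.25719 → i = 59.527°, r = 40.356°, D_min = 137.630°, rainbow angle = 42.370°.
Angular width = |41.071° − 42.370°| = 1.299°.

1.30°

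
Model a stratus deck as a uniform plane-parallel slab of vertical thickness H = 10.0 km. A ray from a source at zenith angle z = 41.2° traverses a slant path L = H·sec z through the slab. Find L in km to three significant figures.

13.3 km

sec z = 1/cos 41.2° = 1.3291.
L = 10.0 × 1.3291 = 13.291 km.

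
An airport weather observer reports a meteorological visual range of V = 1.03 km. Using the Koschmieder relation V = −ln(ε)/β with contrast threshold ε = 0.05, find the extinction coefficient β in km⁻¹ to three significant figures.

2.91 km⁻¹

β = −ln(0.05) / V = 2.996 / 1.03 = 2.9085 km⁻¹.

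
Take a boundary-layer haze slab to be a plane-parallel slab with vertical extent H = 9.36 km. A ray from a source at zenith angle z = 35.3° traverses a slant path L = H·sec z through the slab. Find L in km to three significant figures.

sec z = 1/cos 35.3° = 1.2253.
L = 9.36 × 1.2253 = 11.469 km.

11.5 km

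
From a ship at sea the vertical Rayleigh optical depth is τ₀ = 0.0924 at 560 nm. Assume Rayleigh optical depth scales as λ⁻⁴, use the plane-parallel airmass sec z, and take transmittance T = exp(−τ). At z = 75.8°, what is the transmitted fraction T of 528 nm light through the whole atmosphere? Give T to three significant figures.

0.621

sec 75.8° = 4.0765.
τ = 0.0924 × (560/528)⁴ × 4.0765 = 0.0924 × 1.2654 × 4.0765 = 0.4766.
T = exp(−0.4766) = 0.6209.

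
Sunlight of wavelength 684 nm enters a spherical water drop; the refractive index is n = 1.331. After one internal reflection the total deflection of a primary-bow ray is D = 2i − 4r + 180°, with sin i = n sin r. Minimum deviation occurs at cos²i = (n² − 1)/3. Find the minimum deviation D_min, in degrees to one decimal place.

cos²i = (1.77156 − 1)/3 = 0.25719; i = arccos(0.50714) = 59.527°.
sin r = sin 59.527°/1.331 = 0.64753; r = 40.356°.
D_min = 2·59.527° − 4·40.356° + 180° = 137.630°.

137.6°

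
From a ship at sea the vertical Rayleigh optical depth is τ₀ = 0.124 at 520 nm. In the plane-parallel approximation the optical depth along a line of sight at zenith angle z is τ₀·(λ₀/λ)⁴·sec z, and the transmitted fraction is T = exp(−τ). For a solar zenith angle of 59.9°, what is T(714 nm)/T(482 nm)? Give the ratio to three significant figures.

Airmass: sec 59.9° = 1.9940.
τ(714 nm) = 0.124 × (520/714)⁴ × 1.9940 = 0.124 × 0.2813 × 1.9940 = 0.0696.
τ(482 nm) = 0.124 × (520/482)⁴ × 1.9940 = 0.124 × 1.3546 × 1.9940 = 0.3349.
T(714)/T(482) = exp(τ_B − τ_A) = exp(0.2654) = 1.3039.

1.30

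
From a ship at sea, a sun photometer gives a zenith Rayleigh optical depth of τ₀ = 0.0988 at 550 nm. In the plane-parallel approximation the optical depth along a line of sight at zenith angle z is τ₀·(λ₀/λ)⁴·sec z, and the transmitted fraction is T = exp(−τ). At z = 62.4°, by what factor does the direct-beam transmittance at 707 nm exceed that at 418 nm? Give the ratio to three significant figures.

Airmass: sec 62.4° = 2.1584.
τ(707 nm) = 0.0988 × (550/707)⁴ × 2.1584 = 0.0988 × 0.3662 × 2.1584 = 0.0781.
τ(418 nm) = 0.0988 × (550/418)⁴ × 2.1584 = 0.0988 × 2.9974 × 2.1584 = 0.6392.
T(707)/T(418) = exp(τ_B − τ_A) = exp(0.5611) = 1.7526.

1.75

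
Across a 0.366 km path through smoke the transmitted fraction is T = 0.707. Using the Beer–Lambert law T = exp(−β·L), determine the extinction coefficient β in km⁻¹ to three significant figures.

Beer–Lambert: T = exp(−βL) ⇒ β = −ln(T)/L = −ln(0.707)/0.366 = 0.3467/0.366 = 0.9473 km⁻¹.

0.947 km⁻¹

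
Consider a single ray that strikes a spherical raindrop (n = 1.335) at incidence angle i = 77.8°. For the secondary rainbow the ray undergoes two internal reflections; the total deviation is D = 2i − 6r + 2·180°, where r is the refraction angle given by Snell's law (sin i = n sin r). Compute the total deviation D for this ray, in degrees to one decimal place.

233.2°

sin r = sin 77.8° / 1.335 = 0.9774/1.335 = 0.7321; r = 47.07°.
D = 2·77.8° − 6·47.07° + 2·180° = 155.60° − 282.40° + 360° = 233.20°.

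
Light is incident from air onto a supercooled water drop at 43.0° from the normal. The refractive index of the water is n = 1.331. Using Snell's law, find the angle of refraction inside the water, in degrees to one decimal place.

30.8°

Snell: sin θ_r = sin θ_i / n = sin 43.0° / 1.331 = 0.6820 / 1.331 = 0.5124.
θ_r = arcsin(0.5124) = 30.82°.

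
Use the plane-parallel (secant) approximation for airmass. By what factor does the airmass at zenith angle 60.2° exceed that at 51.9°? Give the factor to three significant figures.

X(60.2°)/X(51.9°) = sec 60.2° / sec 51.9° = cos 51.9° / cos 60.2° = 0.6170/0.4970 = 1.2416.

1.24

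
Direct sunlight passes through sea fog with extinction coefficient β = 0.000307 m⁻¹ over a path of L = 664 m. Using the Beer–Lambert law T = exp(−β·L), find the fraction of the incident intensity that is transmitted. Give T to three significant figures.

τ = β·L = 0.000307 × 664 = 0.2038.
T = exp(−0.2038) = 0.8156.

0.816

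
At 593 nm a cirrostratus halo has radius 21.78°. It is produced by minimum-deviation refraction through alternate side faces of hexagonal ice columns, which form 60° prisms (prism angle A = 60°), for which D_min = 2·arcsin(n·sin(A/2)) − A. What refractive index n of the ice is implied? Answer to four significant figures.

Rearranging: n = sin((D_min + A)/2) / sin(A/2).
(D_min + A)/2 = (21.78° + 60°)/2 = 40.890°.
n = sin 40.890° / sin 30° = 0.6546 / 0.5000 = 1.3092.

1.309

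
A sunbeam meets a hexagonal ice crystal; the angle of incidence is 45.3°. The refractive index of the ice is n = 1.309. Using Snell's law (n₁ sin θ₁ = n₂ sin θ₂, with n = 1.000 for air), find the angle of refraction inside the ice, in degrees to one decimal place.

32.9°

Snell: sin θ_r = sin θ_i / n = sin 45.3° / 1.309 = 0.7108 / 1.309 = 0.5430.
θ_r = arcsin(0.5430) = 32.89°.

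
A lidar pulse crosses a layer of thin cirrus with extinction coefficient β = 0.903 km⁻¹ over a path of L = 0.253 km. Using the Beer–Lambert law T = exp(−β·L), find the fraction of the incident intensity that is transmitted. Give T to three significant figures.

0.796

τ = β·L = 0.903 × 0.253 = 0.2285.
T = exp(−0.2285) = 0.7958.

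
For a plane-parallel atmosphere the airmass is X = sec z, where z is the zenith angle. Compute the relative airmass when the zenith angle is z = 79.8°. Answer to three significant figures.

X = sec z = 1/cos 79.8° = 1/0.1771 = 5.6470.

5.65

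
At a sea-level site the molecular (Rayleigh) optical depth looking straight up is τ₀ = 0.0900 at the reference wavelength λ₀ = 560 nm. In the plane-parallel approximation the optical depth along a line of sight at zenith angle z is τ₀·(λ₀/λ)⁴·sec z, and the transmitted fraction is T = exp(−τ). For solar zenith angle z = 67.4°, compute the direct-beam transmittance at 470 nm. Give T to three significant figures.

0.624

sec 67.4° = 2.6022.
τ = 0.0900 × (560/470)⁴ × 2.6022 = 0.0900 × 2.0154 × 2.6022 = 0.4720.
T = exp(−0.4720) = 0.6238.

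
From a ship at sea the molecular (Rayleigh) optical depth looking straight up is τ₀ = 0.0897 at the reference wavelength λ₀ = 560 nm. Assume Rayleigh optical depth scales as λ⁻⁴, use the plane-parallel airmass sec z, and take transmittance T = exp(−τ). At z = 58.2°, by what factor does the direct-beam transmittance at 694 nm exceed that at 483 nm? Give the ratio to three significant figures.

1.27

Airmass: sec 58.2° = 1.8977.
τ(694 nm) = 0.0897 × (560/694)⁴ × 1.8977 = 0.0897 × 0.4239 × 1.8977 = 0.0722.
τ(483 nm) = 0.0897 × (560/483)⁴ × 1.8977 = 0.0897 × 1.8070 × 1.8977 = 0.3076.
T(694)/T(483) = exp(τ_B − τ_A) = exp(0.2354) = 1.2655.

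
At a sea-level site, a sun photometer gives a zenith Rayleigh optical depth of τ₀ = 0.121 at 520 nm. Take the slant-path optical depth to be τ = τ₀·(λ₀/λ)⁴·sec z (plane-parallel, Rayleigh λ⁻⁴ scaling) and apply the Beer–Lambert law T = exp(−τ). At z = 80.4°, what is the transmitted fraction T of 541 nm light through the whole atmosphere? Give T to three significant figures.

0.538

sec 80.4° = 5.9963.
τ = 0.121 × (520/541)⁴ × 5.9963 = 0.121 × 0.8535 × 5.9963 = 0.6193.
T = exp(−0.6193) = 0.5383.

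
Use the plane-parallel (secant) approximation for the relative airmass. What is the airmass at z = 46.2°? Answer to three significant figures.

X = sec z = 1/cos 46.2° = 1/0.6921 = 1.4448.

1.44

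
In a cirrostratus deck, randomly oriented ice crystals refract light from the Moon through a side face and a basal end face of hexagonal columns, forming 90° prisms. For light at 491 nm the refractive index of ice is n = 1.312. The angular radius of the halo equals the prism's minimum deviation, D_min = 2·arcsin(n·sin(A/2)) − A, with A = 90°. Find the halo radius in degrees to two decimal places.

n·sin(A/2) = 1.312 × sin 45° = 1.312 × 0.7071 = 0.9277.
D_min = 2·arcsin(0.9277) − 90° = 2 × 68.083° − 90° = 46.166°.

46.17°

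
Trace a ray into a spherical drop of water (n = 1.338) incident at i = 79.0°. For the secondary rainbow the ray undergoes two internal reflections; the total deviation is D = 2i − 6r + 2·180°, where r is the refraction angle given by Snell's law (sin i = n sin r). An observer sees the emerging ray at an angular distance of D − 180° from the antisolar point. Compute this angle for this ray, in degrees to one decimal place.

sin r = sin 79.0° / 1.338 = 0.9816/1.338 = 0.7337; r = 47.19°.
D = 2·79.0° − 6·47.19° + 2·180° = 158.00° − 283.16° + 360° = 234.84°.
Angle from antisolar point = D − 180° = 54.84°.

54.8°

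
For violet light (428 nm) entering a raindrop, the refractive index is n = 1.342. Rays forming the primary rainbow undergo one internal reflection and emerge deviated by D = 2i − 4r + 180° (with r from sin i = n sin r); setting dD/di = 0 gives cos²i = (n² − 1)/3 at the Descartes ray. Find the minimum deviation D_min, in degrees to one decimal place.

cos²i = (1.80096 − 1)/3 = 0.26699; i = arccos(0.51671) = 58.888°.
sin r = sin 58.888°/1.342 = 0.63797; r = 39.641°.
D_min = 2·58.888° − 4·39.641° + 180° = 139.213°.

139.2°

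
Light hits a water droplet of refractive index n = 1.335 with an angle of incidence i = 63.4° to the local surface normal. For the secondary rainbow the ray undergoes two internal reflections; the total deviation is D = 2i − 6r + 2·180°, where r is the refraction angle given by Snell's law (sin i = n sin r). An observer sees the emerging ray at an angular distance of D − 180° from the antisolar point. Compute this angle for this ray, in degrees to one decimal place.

54.5°

sin r = sin 63.4° / 1.335 = 0.8942/1.335 = 0.6698; r = 42.05°.
D = 2·63.4° − 6·42.05° + 2·180° = 126.80° − 252.30° + 360° = 234.50°.
Angle from antisolar point = D − 180° = 54.50°.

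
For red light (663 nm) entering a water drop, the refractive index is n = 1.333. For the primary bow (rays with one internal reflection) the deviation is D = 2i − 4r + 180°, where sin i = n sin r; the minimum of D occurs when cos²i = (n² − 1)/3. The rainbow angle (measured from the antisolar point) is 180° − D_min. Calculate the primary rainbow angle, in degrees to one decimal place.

cos²i = (1.77689 − 1)/3 = 0.25896; i = arccos(0.50888) = 59.410°.
sin r = sin 59.410°/1.333 = 0.64579; r = 40.225°.
D_min = 2·59.410° − 4·40.225° + 180° = 137.922°.
Rainbow angle = 180° − D_min = 42.078°.

42.1°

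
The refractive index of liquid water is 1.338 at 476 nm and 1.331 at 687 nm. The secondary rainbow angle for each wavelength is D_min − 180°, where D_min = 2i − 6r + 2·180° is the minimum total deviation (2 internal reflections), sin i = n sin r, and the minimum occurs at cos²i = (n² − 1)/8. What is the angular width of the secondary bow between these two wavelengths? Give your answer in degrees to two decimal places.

1.83°

At 476 nm (n = 1.338): cos²i = 0.09878 → i = 71.682°, r = 45.195°, D_min = 232.193°, rainbow angle = 52.193°.
At 687 nm (n = 1.331): cos²i = 0.09645 → i = 71.907°, r = 45.575°, D_min = 230.365°, rainbow angle = 50.365°.
Angular width = |52.193° − 50.365°| = 1.828°.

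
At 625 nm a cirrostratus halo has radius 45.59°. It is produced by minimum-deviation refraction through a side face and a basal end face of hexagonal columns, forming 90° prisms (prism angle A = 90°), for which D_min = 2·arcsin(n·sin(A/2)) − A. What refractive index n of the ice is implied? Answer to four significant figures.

1.309

Rearranging: n = sin((D_min + A)/2) / sin(A/2).
(D_min + A)/2 = (45.59° + 90°)/2 = 67.795°.
n = sin 67.795° / sin 45° = 0.9258 / 0.7071 = 1.3093.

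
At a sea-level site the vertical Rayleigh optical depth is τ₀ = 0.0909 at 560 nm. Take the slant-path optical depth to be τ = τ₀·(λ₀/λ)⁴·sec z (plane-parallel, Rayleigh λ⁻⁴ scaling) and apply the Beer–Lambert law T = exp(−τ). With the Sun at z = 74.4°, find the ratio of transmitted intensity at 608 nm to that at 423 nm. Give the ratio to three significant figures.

Airmass: sec 74.4° = 3.7186.
τ(608 nm) = 0.0909 × (560/608)⁴ × 3.7186 = 0.0909 × 0.7197 × 3.7186 = 0.2433.
τ(423 nm) = 0.0909 × (560/423)⁴ × 3.7186 = 0.0909 × 3.0718 × 3.7186 = 1.0383.
T(608)/T(423) = exp(τ_B − τ_A) = exp(0.7951) = 2.2146.

2.21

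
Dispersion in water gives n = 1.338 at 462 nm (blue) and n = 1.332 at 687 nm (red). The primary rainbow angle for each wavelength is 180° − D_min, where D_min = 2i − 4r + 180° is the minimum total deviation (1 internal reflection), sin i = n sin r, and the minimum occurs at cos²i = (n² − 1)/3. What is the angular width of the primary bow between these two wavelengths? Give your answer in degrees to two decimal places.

At 462 nm (n = 1.338): cos²i = 0.26341 → i = 59.120°, r = 39.899°, D_min = 138.643°, rainbow angle = 41.357°.
At 687 nm (n = 1.332): cos²i = 0.25807 → i = 59.469°, r = 40.290°, D_min = 137.776°, rainbow angle = 42.224°.
Angular width = |41.357° − 42.224°| = 0.867°.

0.87°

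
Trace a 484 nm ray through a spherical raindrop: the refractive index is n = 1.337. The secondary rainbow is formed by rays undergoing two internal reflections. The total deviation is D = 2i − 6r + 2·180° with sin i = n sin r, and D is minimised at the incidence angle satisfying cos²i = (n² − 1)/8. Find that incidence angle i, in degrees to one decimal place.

cos²i = (1.337² − 1)/8 = (1.78757 − 1)/8 = 0.09845.
cos i = 0.31376, so i = 71.714°.

71.7°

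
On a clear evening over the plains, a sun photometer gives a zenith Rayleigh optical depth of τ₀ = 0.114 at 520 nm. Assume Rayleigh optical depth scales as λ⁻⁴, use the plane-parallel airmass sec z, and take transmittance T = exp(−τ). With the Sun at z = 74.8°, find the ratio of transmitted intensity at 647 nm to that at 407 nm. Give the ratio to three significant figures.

2.66

Airmass: sec 74.8° = 3.8140.
τ(647 nm) = 0.114 × (520/647)⁴ × 3.8140 = 0.114 × 0.4172 × 3.8140 = 0.1814.
τ(407 nm) = 0.114 × (520/407)⁴ × 3.8140 = 0.114 × 2.6646 × 3.8140 = 1.1586.
T(647)/T(407) = exp(τ_B − τ_A) = exp(0.9772) = 2.6569.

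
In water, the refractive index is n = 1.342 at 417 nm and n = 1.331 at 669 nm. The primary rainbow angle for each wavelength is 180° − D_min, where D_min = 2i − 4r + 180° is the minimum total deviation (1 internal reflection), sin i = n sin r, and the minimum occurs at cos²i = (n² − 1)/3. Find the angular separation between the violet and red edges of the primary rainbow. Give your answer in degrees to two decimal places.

1.58°

At 417 nm (n = 1.342): cos²i = 0.26699 → i = 58.888°, r = 39.641°, D_min = 139.213°, rainbow angle = 40.787°.
At 669 nm (n = 1.331): cos²i = 0.25719 → i = 59.527°, r = 40.356°, D_min = 137.630°, rainbow angle = 42.370°.
Angular width = |40.787° − 42.370°| = 1.583°.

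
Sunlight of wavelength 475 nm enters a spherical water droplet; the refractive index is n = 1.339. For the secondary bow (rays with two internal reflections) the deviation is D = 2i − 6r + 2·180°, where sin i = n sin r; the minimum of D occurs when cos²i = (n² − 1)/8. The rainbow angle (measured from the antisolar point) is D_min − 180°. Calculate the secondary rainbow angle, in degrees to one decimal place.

cos²i = (1.79292 − 1)/8 = 0.09912; i = arccos(0.31483) = 71.650°.
sin r = sin 71.650°/1.339 = 0.70885; r = 45.141°.
D_min = 2·71.650° − 6·45.141° + 360° = 232.451°.
Rainbow angle = D_min − 180° = 52.451°.

52.5°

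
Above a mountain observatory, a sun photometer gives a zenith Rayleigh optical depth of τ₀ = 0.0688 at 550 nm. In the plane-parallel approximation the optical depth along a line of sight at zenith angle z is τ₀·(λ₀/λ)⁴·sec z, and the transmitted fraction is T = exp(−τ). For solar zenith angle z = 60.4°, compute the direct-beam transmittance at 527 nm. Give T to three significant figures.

0.848

sec 60.4° = 2.0245.
τ = 0.0688 × (550/527)⁴ × 2.0245 = 0.0688 × 1.1863 × 2.0245 = 0.1652.
T = exp(−0.1652) = 0.8477.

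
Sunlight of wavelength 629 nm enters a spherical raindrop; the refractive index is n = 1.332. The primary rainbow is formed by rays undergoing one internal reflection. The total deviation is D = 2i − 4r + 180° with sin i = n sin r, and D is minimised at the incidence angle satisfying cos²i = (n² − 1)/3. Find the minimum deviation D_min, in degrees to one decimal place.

cos²i = (1.77422 − 1)/3 = 0.25807; i = arccos(0.50801) = 59.469°.
sin r = sin 59.469°/1.332 = 0.64666; r = 40.290°.
D_min = 2·59.469° − 4·40.290° + 180° = 137.776°.

137.8°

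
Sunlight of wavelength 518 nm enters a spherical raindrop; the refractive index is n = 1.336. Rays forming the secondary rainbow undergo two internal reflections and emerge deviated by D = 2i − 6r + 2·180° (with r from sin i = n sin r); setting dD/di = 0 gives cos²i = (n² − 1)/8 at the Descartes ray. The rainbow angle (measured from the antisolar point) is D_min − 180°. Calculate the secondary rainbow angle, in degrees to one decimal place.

cos²i = (1.78490 − 1)/8 = 0.09811; i = arccos(0.31323) = 71.746°.
sin r = sin 71.746°/1.336 = 0.71084; r = 45.303°.
D_min = 2·71.746° − 6·45.303° + 360° = 231.674°.
Rainbow angle = D_min − 180° = 51.674°.

51.7°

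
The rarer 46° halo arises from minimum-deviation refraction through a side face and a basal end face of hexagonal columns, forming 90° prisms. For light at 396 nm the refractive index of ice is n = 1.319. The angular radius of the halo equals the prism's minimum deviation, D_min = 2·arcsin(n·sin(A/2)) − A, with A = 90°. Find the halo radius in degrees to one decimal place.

n·sin(A/2) = 1.319 × sin 45° = 1.319 × 0.7071 = 0.9327.
D_min = 2·arcsin(0.9327) − 90° = 2 × 68.856° − 90° = 47.711°.

47.7°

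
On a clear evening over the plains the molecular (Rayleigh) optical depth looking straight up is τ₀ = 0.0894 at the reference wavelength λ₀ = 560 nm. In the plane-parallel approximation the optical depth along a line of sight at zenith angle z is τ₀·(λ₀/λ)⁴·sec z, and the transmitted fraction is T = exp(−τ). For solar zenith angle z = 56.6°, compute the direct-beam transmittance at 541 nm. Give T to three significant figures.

0.830

sec 56.6° = 1.8166.
τ = 0.0894 × (560/541)⁴ × 1.8166 = 0.0894 × 1.1481 × 1.8166 = 0.1864.
T = exp(−0.1864) = 0.8299.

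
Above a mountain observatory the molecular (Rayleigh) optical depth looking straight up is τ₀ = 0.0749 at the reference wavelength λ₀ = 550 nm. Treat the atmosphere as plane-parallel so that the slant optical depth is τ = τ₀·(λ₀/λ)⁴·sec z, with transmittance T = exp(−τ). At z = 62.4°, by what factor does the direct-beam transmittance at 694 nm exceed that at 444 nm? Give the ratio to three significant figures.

1.37

Airmass: sec 62.4° = 2.1584.
τ(694 nm) = 0.0749 × (550/694)⁴ × 2.1584 = 0.0749 × 0.3945 × 2.1584 = 0.0638.
τ(444 nm) = 0.0749 × (550/444)⁴ × 2.1584 = 0.0749 × 2.3546 × 2.1584 = 0.3807.
T(694)/T(444) = exp(τ_B − τ_A) = exp(0.3169) = 1.3729.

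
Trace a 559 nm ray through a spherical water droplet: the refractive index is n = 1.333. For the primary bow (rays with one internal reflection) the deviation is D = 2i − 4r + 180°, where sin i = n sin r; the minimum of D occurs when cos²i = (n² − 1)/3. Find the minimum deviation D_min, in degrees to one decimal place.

cos²i = (1.77689 − 1)/3 = 0.25896; i = arccos(0.50888) = 59.410°.
sin r = sin 59.410°/1.333 = 0.64579; r = 40.225°.
D_min = 2·59.410° − 4·40.225° + 180° = 137.922°.

137.9°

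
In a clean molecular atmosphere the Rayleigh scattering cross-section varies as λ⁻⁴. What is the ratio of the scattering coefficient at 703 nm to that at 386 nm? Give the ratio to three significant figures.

Rayleigh scattering ∝ λ⁻⁴, so the ratio of coefficients is the inverse fourth power of the wavelength ratio.
σ(703)/σ(386) = (386/703)⁴ = (0.5491)⁴ = 0.09089.

0.0909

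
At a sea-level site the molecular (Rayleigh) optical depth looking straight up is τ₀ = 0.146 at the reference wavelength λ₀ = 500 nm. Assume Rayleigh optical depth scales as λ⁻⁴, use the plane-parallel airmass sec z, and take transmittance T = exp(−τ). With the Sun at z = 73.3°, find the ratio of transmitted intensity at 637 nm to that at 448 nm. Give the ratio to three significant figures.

Airmass: sec 73.3° = 3.4799.
τ(637 nm) = 0.146 × (500/637)⁴ × 3.4799 = 0.146 × 0.3796 × 3.4799 = 0.1929.
τ(448 nm) = 0.146 × (500/448)⁴ × 3.4799 = 0.146 × 1.5516 × 3.4799 = 0.7883.
T(637)/T(448) = exp(τ_B − τ_A) = exp(0.5954) = 1.8138.

1.81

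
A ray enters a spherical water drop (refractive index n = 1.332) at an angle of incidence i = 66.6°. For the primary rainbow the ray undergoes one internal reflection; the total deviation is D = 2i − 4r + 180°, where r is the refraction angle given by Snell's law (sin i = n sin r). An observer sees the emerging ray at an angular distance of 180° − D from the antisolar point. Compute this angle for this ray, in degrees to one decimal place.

41.0°

sin r = sin 66.6° / 1.332 = 0.9178/1.332 = 0.6890; r = 43.55°.
D = 2·66.6° − 4·43.55° + 180° = 133.20° − 174.21° + 180° = 138.99°.
Angle from antisolar point = 180° − D = 41.01°.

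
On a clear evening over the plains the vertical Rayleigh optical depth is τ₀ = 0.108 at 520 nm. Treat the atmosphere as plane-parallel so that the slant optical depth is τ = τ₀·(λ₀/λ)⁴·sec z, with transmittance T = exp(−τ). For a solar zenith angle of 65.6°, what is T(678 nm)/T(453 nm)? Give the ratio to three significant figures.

1.44

Airmass: sec 65.6° = 2.4207.
τ(678 nm) = 0.108 × (520/678)⁴ × 2.4207 = 0.108 × 0.3460 × 2.4207 = 0.0905.
τ(453 nm) = 0.108 × (520/453)⁴ × 2.4207 = 0.108 × 1.7363 × 2.4207 = 0.4539.
T(678)/T(453) = exp(τ_B − τ_A) = exp(0.3635) = 1.4383.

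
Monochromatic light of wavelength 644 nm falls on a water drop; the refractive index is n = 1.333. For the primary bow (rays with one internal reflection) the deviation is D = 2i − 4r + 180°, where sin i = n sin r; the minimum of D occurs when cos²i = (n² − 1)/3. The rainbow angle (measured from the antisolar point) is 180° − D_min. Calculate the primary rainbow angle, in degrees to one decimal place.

cos²i = (1.77689 − 1)/3 = 0.25896; i = arccos(0.50888) = 59.410°.
sin r = sin 59.410°/1.333 = 0.64579; r = 40.225°.
D_min = 2·59.410° − 4·40.225° + 180° = 137.922°.
Rainbow angle = 180° − D_min = 42.078°.

42.1°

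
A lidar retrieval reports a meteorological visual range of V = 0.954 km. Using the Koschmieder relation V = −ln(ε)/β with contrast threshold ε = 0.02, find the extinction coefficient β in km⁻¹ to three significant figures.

β = −ln(0.02) / V = 3.912 / 0.954 = 4.1007 km⁻¹.

4.10 km⁻¹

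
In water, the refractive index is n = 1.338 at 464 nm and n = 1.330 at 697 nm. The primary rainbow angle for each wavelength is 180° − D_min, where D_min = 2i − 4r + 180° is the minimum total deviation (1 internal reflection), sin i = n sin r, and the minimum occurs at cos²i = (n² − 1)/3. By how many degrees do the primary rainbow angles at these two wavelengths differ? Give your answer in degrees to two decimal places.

1.16°

At 464 nm (n = 1.338): cos²i = 0.26341 → i = 59.120°, r = 39.899°, D_min = 138.643°, rainbow angle = 41.357°.
At 697 nm (n = 1.330): cos²i = 0.25630 → i = 59.585°, r = 40.422°, D_min = 137.484°, rainbow angle = 42.516°.
Angular width = |41.357° − 42.516°| = 1.160°.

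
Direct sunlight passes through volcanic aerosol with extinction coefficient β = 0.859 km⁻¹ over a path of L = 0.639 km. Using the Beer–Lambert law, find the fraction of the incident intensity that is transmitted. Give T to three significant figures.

0.578

τ = β·L = 0.859 × 0.639 = 0.5489.
T = exp(−0.5489) = 0.5776.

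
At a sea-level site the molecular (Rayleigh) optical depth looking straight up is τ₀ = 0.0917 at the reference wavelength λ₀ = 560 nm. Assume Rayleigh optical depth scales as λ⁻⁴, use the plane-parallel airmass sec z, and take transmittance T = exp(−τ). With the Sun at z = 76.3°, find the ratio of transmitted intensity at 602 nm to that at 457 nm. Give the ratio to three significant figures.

Airmass: sec 76.3° = 4.2223.
τ(602 nm) = 0.0917 × (560/602)⁴ × 4.2223 = 0.0917 × 0.7488 × 4.2223 = 0.2899.
τ(457 nm) = 0.0917 × (560/457)⁴ × 4.2223 = 0.0917 × 2.2547 × 4.2223 = 0.8730.
T(602)/T(457) = exp(τ_B − τ_A) = exp(0.5831) = 1.7915.

1.79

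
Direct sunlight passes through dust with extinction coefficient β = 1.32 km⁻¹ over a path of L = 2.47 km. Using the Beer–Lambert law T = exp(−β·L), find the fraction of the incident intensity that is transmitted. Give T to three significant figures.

τ = β·L = 1.32 × 2.47 = 3.2604.
T = exp(−3.2604) = 0.0384.

0.0384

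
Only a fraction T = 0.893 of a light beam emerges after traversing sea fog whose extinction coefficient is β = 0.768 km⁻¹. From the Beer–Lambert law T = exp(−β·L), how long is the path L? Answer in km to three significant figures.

Beer–Lambert: T = exp(−βL) ⇒ L = −ln(T)/β = −ln(0.893)/0.768 = 0.1132/0.768 = 0.1474 km.

0.147 km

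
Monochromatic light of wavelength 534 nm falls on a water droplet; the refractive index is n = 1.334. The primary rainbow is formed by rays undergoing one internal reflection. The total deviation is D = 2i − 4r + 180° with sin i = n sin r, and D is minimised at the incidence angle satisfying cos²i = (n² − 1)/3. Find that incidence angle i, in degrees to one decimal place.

cos²i = (1.334² − 1)/3 = (1.77956 − 1)/3 = 0.25985.
cos i = 0.50976, so i = 59.352°.

59.4°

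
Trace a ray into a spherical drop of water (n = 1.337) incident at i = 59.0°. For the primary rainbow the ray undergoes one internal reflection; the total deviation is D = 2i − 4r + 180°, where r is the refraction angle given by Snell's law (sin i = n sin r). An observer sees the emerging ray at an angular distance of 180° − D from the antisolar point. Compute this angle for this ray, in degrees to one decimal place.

41.5°

sin r = sin 59.0° / 1.337 = 0.8572/1.337 = 0.6411; r = 39.87°.
D = 2·59.0° − 4·39.87° + 180° = 118.00° − 159.50° + 180° = 138.50°.
Angle from antisolar point = 180° − D = 41.50°.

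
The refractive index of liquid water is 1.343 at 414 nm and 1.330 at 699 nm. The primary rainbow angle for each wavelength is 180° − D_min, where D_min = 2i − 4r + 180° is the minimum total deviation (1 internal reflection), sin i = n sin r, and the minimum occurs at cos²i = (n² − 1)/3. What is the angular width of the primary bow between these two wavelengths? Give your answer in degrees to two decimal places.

1.87°

At 414 nm (n = 1.343): cos²i = 0.26788 → i = 58.830°, r = 39.577°, D_min = 139.354°, rainbow angle = 40.646°.
At 699 nm (n = 1.330): cos²i = 0.25630 → i = 59.585°, r = 40.422°, D_min = 137.484°, rainbow angle = 42.516°.
Angular width = |40.646° − 42.516°| = 1.871°.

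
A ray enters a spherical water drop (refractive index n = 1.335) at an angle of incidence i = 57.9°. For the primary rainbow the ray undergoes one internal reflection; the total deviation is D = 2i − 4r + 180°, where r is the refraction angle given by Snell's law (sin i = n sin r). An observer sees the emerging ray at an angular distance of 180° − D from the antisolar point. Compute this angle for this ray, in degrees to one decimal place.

41.7°

sin r = sin 57.9° / 1.335 = 0.8471/1.335 = 0.6345; r = 39.39°.
D = 2·57.9° − 4·39.39° + 180° = 115.80° − 157.55° + 180° = 138.25°.
Angle from antisolar point = 180° − D = 41.75°.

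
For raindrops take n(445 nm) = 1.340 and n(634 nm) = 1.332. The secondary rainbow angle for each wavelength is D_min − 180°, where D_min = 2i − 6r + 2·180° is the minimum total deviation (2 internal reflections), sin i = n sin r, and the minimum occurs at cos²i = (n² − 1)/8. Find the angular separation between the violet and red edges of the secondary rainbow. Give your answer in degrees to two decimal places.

At 445 nm (n = 1.340): cos²i = 0.09945 → i = 71.618°, r = 45.088°, D_min = 232.709°, rainbow angle = 52.709°.
At 634 nm (n = 1.332): cos²i = 0.09678 → i = 71.875°, r = 45.520°, D_min = 230.628°, rainbow angle = 50.628°.
Angular width = |52.709° − 50.628°| = 2.080°.

2.08°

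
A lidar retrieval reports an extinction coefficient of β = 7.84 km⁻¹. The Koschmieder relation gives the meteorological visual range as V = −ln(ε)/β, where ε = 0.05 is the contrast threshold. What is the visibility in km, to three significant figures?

0.382 km

V = −ln(0.05) / 7.84 = 2.996 / 7.84 = 0.3821 km.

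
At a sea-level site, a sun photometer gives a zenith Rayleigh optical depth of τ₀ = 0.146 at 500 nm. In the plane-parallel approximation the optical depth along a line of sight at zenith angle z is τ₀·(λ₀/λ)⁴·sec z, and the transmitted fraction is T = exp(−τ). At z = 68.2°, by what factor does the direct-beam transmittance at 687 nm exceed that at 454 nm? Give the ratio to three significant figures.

Airmass: sec 68.2° = 2.6927.
τ(687 nm) = 0.146 × (500/687)⁴ × 2.6927 = 0.146 × 0.2806 × 2.6927 = 0.1103.
τ(454 nm) = 0.146 × (500/454)⁴ × 2.6927 = 0.146 × 1.4711 × 2.6927 = 0.5784.
T(687)/T(454) = exp(τ_B − τ_A) = exp(0.4681) = 1.5969.

1.60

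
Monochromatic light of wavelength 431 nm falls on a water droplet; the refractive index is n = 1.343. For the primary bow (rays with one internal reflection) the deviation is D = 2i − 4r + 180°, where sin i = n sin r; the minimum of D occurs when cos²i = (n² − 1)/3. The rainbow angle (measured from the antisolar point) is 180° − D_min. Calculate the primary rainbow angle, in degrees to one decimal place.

40.6°

cos²i = (1.80365 − 1)/3 = 0.26788; i = arccos(0.51757) = 58.830°.
sin r = sin 58.830°/1.343 = 0.63711; r = 39.577°.
D_min = 2·58.830° − 4·39.577° + 180° = 139.354°.
Rainbow angle = 180° − D_min = 40.646°.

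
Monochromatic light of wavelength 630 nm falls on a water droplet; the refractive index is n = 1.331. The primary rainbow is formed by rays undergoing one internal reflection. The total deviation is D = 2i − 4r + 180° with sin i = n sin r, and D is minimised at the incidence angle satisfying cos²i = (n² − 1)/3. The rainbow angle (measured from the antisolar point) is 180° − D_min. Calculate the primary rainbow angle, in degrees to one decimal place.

42.4°

cos²i = (1.77156 − 1)/3 = 0.25719; i = arccos(0.50714) = 59.527°.
sin r = sin 59.527°/1.331 = 0.64753; r = 40.356°.
D_min = 2·59.527° − 4·40.356° + 180° = 137.630°.
Rainbow angle = 180° − D_min = 42.370°.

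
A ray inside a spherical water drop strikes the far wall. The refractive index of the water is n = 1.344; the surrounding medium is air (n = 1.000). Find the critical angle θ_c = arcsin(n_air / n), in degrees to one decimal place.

48.1°

sin θ_c = n_air / n = 1.000 / 1.344 = 0.7440.
θ_c = arcsin(0.7440) = 48.08°.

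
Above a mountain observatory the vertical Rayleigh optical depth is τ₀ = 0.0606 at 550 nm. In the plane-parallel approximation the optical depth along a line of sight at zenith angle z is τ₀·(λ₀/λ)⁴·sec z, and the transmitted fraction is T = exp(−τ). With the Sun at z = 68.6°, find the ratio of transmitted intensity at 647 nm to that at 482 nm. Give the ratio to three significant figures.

Airmass: sec 68.6° = 2.7407.
τ(647 nm) = 0.0606 × (550/647)⁴ × 2.7407 = 0.0606 × 0.5222 × 2.7407 = 0.0867.
τ(482 nm) = 0.0606 × (550/482)⁴ × 2.7407 = 0.0606 × 1.6954 × 2.7407 = 0.2816.
T(647)/T(482) = exp(τ_B − τ_A) = exp(0.1948) = 1.2151.

1.22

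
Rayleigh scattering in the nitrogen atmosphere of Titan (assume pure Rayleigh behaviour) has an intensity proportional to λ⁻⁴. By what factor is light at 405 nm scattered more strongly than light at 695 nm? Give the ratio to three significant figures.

8.67

Rayleigh scattering ∝ λ⁻⁴, so the ratio of coefficients is the inverse fourth power of the wavelength ratio.
σ(405)/σ(695) = (695/405)⁴ = (1.7160)⁴ = 8.672.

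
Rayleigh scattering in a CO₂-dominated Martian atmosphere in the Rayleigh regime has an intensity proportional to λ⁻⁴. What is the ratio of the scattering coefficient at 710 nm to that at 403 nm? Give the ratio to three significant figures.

Rayleigh scattering ∝ λ⁻⁴, so the ratio of coefficients is the inverse fourth power of the wavelength ratio.
σ(710)/σ(403) = (403/710)⁴ = (0.5676)⁴ = 0.1038.

0.104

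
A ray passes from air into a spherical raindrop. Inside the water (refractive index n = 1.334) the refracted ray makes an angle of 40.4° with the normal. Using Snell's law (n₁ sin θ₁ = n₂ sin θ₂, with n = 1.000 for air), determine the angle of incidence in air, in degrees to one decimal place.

Snell: sin θ_i = n · sin θ_r = 1.334 × sin 40.4° = 1.334 × 0.6481 = 0.8646.
θ_i = arcsin(0.8646) = 59.84°.

59.8°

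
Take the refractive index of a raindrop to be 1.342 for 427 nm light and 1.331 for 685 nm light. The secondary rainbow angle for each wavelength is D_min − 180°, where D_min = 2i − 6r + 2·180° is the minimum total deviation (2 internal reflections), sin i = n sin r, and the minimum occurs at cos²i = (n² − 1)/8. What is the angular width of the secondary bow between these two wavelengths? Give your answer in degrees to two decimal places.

2.86°

At 427 nm (n = 1.342): cos²i = 0.10012 → i = 71.554°, r = 44.981°, D_min = 233.222°, rainbow angle = 53.222°.
At 685 nm (n = 1.331): cos²i = 0.09645 → i = 71.907°, r = 45.575°, D_min = 230.365°, rainbow angle = 50.365°.
Angular width = |53.222° − 50.365°| = 2.857°.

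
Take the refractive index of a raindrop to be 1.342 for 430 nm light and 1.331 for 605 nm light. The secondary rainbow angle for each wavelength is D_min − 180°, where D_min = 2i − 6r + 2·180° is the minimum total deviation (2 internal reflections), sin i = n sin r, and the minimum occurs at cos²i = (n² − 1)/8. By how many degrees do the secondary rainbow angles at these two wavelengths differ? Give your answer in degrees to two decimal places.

At 430 nm (n = 1.342): cos²i = 0.10012 → i = 71.554°, r = 44.981°, D_min = 233.222°, rainbow angle = 53.222°.
At 605 nm (n = 1.331): cos²i = 0.09645 → i = 71.907°, r = 45.575°, D_min = 230.365°, rainbow angle = 50.365°.
Angular width = |53.222° − 50.365°| = 2.857°.

2.86°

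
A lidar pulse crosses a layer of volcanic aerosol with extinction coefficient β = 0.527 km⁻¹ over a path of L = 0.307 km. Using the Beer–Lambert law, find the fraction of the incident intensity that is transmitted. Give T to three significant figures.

τ = β·L = 0.527 × 0.307 = 0.1618.
T = exp(−0.1618) = 0.8506.

0.851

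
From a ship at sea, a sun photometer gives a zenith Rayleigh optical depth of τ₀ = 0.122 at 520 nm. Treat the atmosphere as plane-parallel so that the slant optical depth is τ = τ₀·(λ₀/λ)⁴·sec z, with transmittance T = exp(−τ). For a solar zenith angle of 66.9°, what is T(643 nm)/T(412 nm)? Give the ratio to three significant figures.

1.93

Airmass: sec 66.9° = 2.5488.
τ(643 nm) = 0.122 × (520/643)⁴ × 2.5488 = 0.122 × 0.4277 × 2.5488 = 0.1330.
τ(412 nm) = 0.122 × (520/412)⁴ × 2.5488 = 0.122 × 2.5376 × 2.5488 = 0.7891.
T(643)/T(412) = exp(τ_B − τ_A) = exp(0.6561) = 1.9272.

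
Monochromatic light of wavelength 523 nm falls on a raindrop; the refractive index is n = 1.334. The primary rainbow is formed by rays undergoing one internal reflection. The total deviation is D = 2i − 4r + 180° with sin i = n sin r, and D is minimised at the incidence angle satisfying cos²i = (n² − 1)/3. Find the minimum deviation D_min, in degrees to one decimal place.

138.1°

cos²i = (1.77956 − 1)/3 = 0.25985; i = arccos(0.50976) = 59.352°.
sin r = sin 59.352°/1.334 = 0.64492; r = 40.159°.
D_min = 2·59.352° − 4·40.159° + 180° = 138.067°.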